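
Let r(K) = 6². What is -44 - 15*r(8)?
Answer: -584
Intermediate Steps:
r(K) = 36
-44 - 15*r(8) = -44 - 15*36 = -44 - 540 = -584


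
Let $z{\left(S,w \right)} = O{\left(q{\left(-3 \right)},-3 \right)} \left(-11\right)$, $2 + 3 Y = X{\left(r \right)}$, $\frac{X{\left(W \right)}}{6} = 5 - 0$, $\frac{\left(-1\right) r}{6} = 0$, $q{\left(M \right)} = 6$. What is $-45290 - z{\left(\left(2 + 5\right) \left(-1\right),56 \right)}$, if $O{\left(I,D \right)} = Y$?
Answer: $- \frac{135562}{3} \approx -45187.0$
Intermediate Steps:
$r = 0$ ($r = \left(-6\right) 0 = 0$)
$X{\left(W \right)} = 30$ ($X{\left(W \right)} = 6 \left(5 - 0\right) = 6 \left(5 + 0\right) = 6 \cdot 5 = 30$)
$Y = \frac{28}{3}$ ($Y = - \frac{2}{3} + \frac{1}{3} \cdot 30 = - \frac{2}{3} + 10 = \frac{28}{3} \approx 9.3333$)
$O{\left(I,D \right)} = \frac{28}{3}$
$z{\left(S,w \right)} = - \frac{308}{3}$ ($z{\left(S,w \right)} = \frac{28}{3} \left(-11\right) = - \frac{308}{3}$)
$-45290 - z{\left(\left(2 + 5\right) \left(-1\right),56 \right)} = -45290 - - \frac{308}{3} = -45290 + \frac{308}{3} = - \frac{135562}{3}$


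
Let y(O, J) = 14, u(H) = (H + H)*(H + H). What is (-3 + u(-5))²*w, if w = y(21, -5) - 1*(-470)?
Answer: 4553956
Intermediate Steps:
u(H) = 4*H² (u(H) = (2*H)*(2*H) = 4*H²)
w = 484 (w = 14 - 1*(-470) = 14 + 470 = 484)
(-3 + u(-5))²*w = (-3 + 4*(-5)²)²*484 = (-3 + 4*25)²*484 = (-3 + 100)²*484 = 97²*484 = 9409*484 = 4553956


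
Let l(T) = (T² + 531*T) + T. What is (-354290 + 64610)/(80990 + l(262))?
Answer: -144840/144509 ≈ -1.0023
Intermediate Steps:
l(T) = T² + 532*T
(-354290 + 64610)/(80990 + l(262)) = (-354290 + 64610)/(80990 + 262*(532 + 262)) = -289680/(80990 + 262*794) = -289680/(80990 + 208028) = -289680/289018 = -289680*1/289018 = -144840/144509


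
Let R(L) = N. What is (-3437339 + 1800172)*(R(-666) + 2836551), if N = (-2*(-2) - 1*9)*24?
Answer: -4643711230977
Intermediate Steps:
N = -120 (N = (4 - 9)*24 = -5*24 = -120)
R(L) = -120
(-3437339 + 1800172)*(R(-666) + 2836551) = (-3437339 + 1800172)*(-120 + 2836551) = -1637167*2836431 = -4643711230977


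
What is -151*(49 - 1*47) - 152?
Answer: -454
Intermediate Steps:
-151*(49 - 1*47) - 152 = -151*(49 - 47) - 152 = -151*2 - 152 = -302 - 152 = -454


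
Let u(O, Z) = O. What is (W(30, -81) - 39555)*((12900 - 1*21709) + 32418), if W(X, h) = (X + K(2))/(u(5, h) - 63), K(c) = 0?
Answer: -27082119990/29 ≈ -9.3387e+8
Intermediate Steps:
W(X, h) = -X/58 (W(X, h) = (X + 0)/(5 - 63) = X/(-58) = X*(-1/58) = -X/58)
(W(30, -81) - 39555)*((12900 - 1*21709) + 32418) = (-1/58*30 - 39555)*((12900 - 1*21709) + 32418) = (-15/29 - 39555)*((12900 - 21709) + 32418) = -1147110*(-8809 + 32418)/29 = -1147110/29*23609 = -27082119990/29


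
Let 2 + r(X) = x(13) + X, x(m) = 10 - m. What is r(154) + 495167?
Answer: 495316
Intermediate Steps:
r(X) = -5 + X (r(X) = -2 + ((10 - 1*13) + X) = -2 + ((10 - 13) + X) = -2 + (-3 + X) = -5 + X)
r(154) + 495167 = (-5 + 154) + 495167 = 149 + 495167 = 495316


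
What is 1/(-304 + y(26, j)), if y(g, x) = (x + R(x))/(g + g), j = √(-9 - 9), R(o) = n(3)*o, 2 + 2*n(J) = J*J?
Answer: -1644032/499786457 - 1404*I*√2/499786457 ≈ -0.0032895 - 3.9728e-6*I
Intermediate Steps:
n(J) = -1 + J²/2 (n(J) = -1 + (J*J)/2 = -1 + J²/2)
R(o) = 7*o/2 (R(o) = (-1 + (½)*3²)*o = (-1 + (½)*9)*o = (-1 + 9/2)*o = 7*o/2)
j = 3*I*√2 (j = √(-18) = 3*I*√2 ≈ 4.2426*I)
y(g, x) = 9*x/(4*g) (y(g, x) = (x + 7*x/2)/(g + g) = (9*x/2)/((2*g)) = (9*x/2)*(1/(2*g)) = 9*x/(4*g))
1/(-304 + y(26, j)) = 1/(-304 + (9/4)*(3*I*√2)/26) = 1/(-304 + (9/4)*(3*I*√2)*(1/26)) = 1/(-304 + 27*I*√2/104)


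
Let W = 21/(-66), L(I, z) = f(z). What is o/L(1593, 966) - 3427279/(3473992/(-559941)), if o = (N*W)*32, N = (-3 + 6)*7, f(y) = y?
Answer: 485525535182815/878919976 ≈ 5.5241e+5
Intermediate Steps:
N = 21 (N = 3*7 = 21)
L(I, z) = z
W = -7/22 (W = 21*(-1/66) = -7/22 ≈ -0.31818)
o = -2352/11 (o = (21*(-7/22))*32 = -147/22*32 = -2352/11 ≈ -213.82)
o/L(1593, 966) - 3427279/(3473992/(-559941)) = -2352/11/966 - 3427279/(3473992/(-559941)) = -2352/11*1/966 - 3427279/(3473992*(-1/559941)) = -56/253 - 3427279/(-3473992/559941) = -56/253 - 3427279*(-559941/3473992) = -56/253 + 1919074030539/3473992 = 485525535182815/878919976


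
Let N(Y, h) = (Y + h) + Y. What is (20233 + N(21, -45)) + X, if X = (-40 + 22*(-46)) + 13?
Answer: 19191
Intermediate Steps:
N(Y, h) = h + 2*Y
X = -1039 (X = (-40 - 1012) + 13 = -1052 + 13 = -1039)
(20233 + N(21, -45)) + X = (20233 + (-45 + 2*21)) - 1039 = (20233 + (-45 + 42)) - 1039 = (20233 - 3) - 1039 = 20230 - 1039 = 19191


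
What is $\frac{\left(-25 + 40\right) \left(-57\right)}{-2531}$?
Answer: $\frac{855}{2531} \approx 0.33781$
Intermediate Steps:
$\frac{\left(-25 + 40\right) \left(-57\right)}{-2531} = 15 \left(-57\right) \left(- \frac{1}{2531}\right) = \left(-855\right) \left(- \frac{1}{2531}\right) = \frac{855}{2531}$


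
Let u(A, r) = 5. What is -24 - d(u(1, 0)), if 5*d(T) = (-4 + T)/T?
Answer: -601/25 ≈ -24.040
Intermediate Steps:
d(T) = (-4 + T)/(5*T) (d(T) = ((-4 + T)/T)/5 = (-4 + T)/(5*T))
-24 - d(u(1, 0)) = -24 - (-4 + 5)/(5*5) = -24 - 1/(5*5) = -24 - 1*1/25 = -24 - 1/25 = -601/25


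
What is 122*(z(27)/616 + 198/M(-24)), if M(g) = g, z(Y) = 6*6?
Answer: -153903/154 ≈ -999.37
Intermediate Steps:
z(Y) = 36
122*(z(27)/616 + 198/M(-24)) = 122*(36/616 + 198/(-24)) = 122*(36*(1/616) + 198*(-1/24)) = 122*(9/154 - 33/4) = 122*(-2523/308) = -153903/154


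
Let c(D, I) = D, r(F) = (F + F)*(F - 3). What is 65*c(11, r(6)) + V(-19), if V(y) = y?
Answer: 696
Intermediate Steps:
r(F) = 2*F*(-3 + F) (r(F) = (2*F)*(-3 + F) = 2*F*(-3 + F))
65*c(11, r(6)) + V(-19) = 65*11 - 19 = 715 - 19 = 696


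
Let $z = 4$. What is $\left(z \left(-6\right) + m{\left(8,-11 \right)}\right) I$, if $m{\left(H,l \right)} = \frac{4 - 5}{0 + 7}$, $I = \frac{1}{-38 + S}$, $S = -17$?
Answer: $\frac{169}{385} \approx 0.43896$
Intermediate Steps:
$I = - \frac{1}{55}$ ($I = \frac{1}{-38 - 17} = \frac{1}{-55} = - \frac{1}{55} \approx -0.018182$)
$m{\left(H,l \right)} = - \frac{1}{7}$
$\left(z \left(-6\right) + m{\left(8,-11 \right)}\right) I = \left(4 \left(-6\right) - \frac{1}{7}\right) \left(- \frac{1}{55}\right) = \left(-24 - \frac{1}{7}\right) \left(- \frac{1}{55}\right) = \left(- \frac{169}{7}\right) \left(- \frac{1}{55}\right) = \frac{169}{385}$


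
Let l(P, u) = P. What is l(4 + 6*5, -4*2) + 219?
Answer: 253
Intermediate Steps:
l(4 + 6*5, -4*2) + 219 = (4 + 6*5) + 219 = (4 + 30) + 219 = 34 + 219 = 253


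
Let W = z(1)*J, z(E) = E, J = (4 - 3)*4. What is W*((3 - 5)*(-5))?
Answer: 40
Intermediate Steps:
J = 4 (J = 1*4 = 4)
W = 4 (W = 1*4 = 4)
W*((3 - 5)*(-5)) = 4*((3 - 5)*(-5)) = 4*(-2*(-5)) = 4*10 = 40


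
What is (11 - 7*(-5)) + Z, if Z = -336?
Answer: -290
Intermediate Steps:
(11 - 7*(-5)) + Z = (11 - 7*(-5)) - 336 = (11 + 35) - 336 = 46 - 336 = -290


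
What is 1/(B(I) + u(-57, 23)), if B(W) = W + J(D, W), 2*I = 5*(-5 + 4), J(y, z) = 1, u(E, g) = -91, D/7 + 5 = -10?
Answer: -2/185 ≈ -0.010811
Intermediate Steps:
D = -105 (D = -35 + 7*(-10) = -35 - 70 = -105)
I = -5/2 (I = (5*(-5 + 4))/2 = (5*(-1))/2 = (½)*(-5) = -5/2 ≈ -2.5000)
B(W) = 1 + W (B(W) = W + 1 = 1 + W)
1/(B(I) + u(-57, 23)) = 1/((1 - 5/2) - 91) = 1/(-3/2 - 91) = 1/(-185/2) = -2/185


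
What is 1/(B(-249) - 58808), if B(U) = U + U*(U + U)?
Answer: 1/64945 ≈ 1.5398e-5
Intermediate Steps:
B(U) = U + 2*U**2 (B(U) = U + U*(2*U) = U + 2*U**2)
1/(B(-249) - 58808) = 1/(-249*(1 + 2*(-249)) - 58808) = 1/(-249*(1 - 498) - 58808) = 1/(-249*(-497) - 58808) = 1/(123753 - 58808) = 1/64945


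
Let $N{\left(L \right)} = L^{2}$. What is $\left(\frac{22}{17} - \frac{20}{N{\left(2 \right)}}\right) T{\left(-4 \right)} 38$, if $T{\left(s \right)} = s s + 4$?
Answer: $- \frac{47880}{17} \approx -2816.5$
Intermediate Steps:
$T{\left(s \right)} = 4 + s^{2}$ ($T{\left(s \right)} = s^{2} + 4 = 4 + s^{2}$)
$\left(\frac{22}{17} - \frac{20}{N{\left(2 \right)}}\right) T{\left(-4 \right)} 38 = \left(\frac{22}{17} - \frac{20}{2^{2}}\right) \left(4 + \left(-4\right)^{2}\right) 38 = \left(22 \cdot \frac{1}{17} - \frac{20}{4}\right) \left(4 + 16\right) 38 = \left(\frac{22}{17} - 5\right) 20 \cdot 38 = \left(- \frac{63}{17}\right) 20 \cdot 38 = \left(- \frac{1260}{17}\right) 38 = - \frac{47880}{17}$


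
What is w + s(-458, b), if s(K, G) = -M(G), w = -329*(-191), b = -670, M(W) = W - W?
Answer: 62839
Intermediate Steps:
M(W) = 0
w = 62839
s(K, G) = 0 (s(K, G) = -1*0 = 0)
w + s(-458, b) = 62839 + 0 = 62839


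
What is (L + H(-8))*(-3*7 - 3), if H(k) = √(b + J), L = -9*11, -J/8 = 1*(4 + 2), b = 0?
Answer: 2376 - 96*I*√3 ≈ 2376.0 - 166.28*I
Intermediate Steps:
J = -48 (J = -8*(4 + 2) = -8*6 = -48)
L = -99
H(k) = 4*I*√3 (H(k) = √(0 - 48) = √(-48) = 4*I*√3)
(L + H(-8))*(-3*7 - 3) = (-99 + 4*I*√3)*(-3*7 - 3) = (-99 + 4*I*√3)*(-21 - 3) = (-99 + 4*I*√3)*(-24) = 2376 - 96*I*√3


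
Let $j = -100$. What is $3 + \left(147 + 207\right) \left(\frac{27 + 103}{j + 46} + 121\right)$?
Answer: $\frac{377863}{9} \approx 41985.0$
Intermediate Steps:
$3 + \left(147 + 207\right) \left(\frac{27 + 103}{j + 46} + 121\right) = 3 + \left(147 + 207\right) \left(\frac{27 + 103}{-100 + 46} + 121\right) = 3 + 354 \left(\frac{130}{-54} + 121\right) = 3 + 354 \left(130 \left(- \frac{1}{54}\right) + 121\right) = 3 + 354 \left(- \frac{65}{27} + 121\right) = 3 + 354 \cdot \frac{3202}{27} = 3 + \frac{377836}{9} = \frac{377863}{9}$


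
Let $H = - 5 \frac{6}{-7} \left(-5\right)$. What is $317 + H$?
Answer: $\frac{2069}{7} \approx 295.57$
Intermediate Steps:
$H = - \frac{150}{7}$ ($H = - 5 \cdot 6 \left(- \frac{1}{7}\right) \left(-5\right) = \left(-5\right) \left(- \frac{6}{7}\right) \left(-5\right) = \frac{30}{7} \left(-5\right) = - \frac{150}{7} \approx -21.429$)
$317 + H = 317 - \frac{150}{7} = \frac{2069}{7}$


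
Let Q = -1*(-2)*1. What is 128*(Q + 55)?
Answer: 7296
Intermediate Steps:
Q = 2 (Q = 2*1 = 2)
128*(Q + 55) = 128*(2 + 55) = 128*57 = 7296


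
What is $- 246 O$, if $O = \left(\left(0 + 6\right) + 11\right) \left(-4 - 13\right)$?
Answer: $71094$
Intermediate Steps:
$O = -289$ ($O = \left(6 + 11\right) \left(-17\right) = 17 \left(-17\right) = -289$)
$- 246 O = \left(-246\right) \left(-289\right) = 71094$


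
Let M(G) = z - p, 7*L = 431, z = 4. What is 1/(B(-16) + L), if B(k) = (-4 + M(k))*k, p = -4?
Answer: -7/17 ≈ -0.41176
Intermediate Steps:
L = 431/7 (L = (1/7)*431 = 431/7 ≈ 61.571)
M(G) = 8 (M(G) = 4 - 1*(-4) = 4 + 4 = 8)
B(k) = 4*k (B(k) = (-4 + 8)*k = 4*k)
1/(B(-16) + L) = 1/(4*(-16) + 431/7) = 1/(-64 + 431/7) = 1/(-17/7) = -7/17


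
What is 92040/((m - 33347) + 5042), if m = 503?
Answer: -46020/13901 ≈ -3.3106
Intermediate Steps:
92040/((m - 33347) + 5042) = 92040/((503 - 33347) + 5042) = 92040/(-32844 + 5042) = 92040/(-27802) = 92040*(-1/27802) = -46020/13901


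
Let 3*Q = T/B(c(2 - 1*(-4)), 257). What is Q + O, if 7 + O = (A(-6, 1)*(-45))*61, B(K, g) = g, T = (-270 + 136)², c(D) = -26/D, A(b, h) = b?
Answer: 12710929/771 ≈ 16486.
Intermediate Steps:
T = 17956 (T = (-134)² = 17956)
O = 16463 (O = -7 - 6*(-45)*61 = -7 + 270*61 = -7 + 16470 = 16463)
Q = 17956/771 (Q = (17956/257)/3 = (17956*(1/257))/3 = (⅓)*(17956/257) = 17956/771 ≈ 23.289)
Q + O = 17956/771 + 16463 = 12710929/771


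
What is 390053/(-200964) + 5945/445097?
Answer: -172416689161/89448473508 ≈ -1.9276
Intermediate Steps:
390053/(-200964) + 5945/445097 = 390053*(-1/200964) + 5945*(1/445097) = -390053/200964 + 5945/445097 = -172416689161/89448473508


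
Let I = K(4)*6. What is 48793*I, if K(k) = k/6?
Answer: 195172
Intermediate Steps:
K(k) = k/6 (K(k) = k*(1/6) = k/6)
I = 4 (I = ((1/6)*4)*6 = (2/3)*6 = 4)
48793*I = 48793*4 = 195172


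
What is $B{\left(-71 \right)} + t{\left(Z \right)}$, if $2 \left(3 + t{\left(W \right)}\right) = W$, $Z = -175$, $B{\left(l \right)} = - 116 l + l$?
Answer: $\frac{16149}{2} \approx 8074.5$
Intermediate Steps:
$B{\left(l \right)} = - 115 l$
$t{\left(W \right)} = -3 + \frac{W}{2}$
$B{\left(-71 \right)} + t{\left(Z \right)} = \left(-115\right) \left(-71\right) + \left(-3 + \frac{1}{2} \left(-175\right)\right) = 8165 - \frac{181}{2} = \frac{16149}{2}$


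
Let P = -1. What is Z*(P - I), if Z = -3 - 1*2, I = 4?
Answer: 25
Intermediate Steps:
Z = -5 (Z = -3 - 2 = -5)
Z*(P - I) = -5*(-1 - 1*4) = -5*(-1 - 4) = -5*(-5) = 25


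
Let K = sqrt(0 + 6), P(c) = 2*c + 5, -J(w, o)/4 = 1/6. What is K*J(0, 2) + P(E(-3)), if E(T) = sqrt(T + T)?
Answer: 5 + sqrt(6)*(-2/3 + 2*I) ≈ 3.367 + 4.899*I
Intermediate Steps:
J(w, o) = -2/3 (J(w, o) = -4/6 = -4*1/6 = -2/3)
E(T) = sqrt(2)*sqrt(T) (E(T) = sqrt(2*T) = sqrt(2)*sqrt(T))
P(c) = 5 + 2*c
K = sqrt(6) ≈ 2.4495
K*J(0, 2) + P(E(-3)) = sqrt(6)*(-2/3) + (5 + 2*(sqrt(2)*sqrt(-3))) = -2*sqrt(6)/3 + (5 + 2*(sqrt(2)*(I*sqrt(3)))) = -2*sqrt(6)/3 + (5 + 2*(I*sqrt(6))) = -2*sqrt(6)/3 + (5 + 2*I*sqrt(6)) = 5 - 2*sqrt(6)/3 + 2*I*sqrt(6)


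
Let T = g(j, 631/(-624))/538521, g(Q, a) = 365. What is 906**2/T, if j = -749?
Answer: 6055307172/5 ≈ 1.2111e+9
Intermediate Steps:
T = 5/7377 (T = 365/538521 = 365*(1/538521) = 5/7377 ≈ 0.00067778)
906**2/T = 906**2/(5/7377) = 820836*(7377/5) = 6055307172/5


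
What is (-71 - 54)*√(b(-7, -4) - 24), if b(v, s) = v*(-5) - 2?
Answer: -375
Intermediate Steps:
b(v, s) = -2 - 5*v (b(v, s) = -5*v - 2 = -2 - 5*v)
(-71 - 54)*√(b(-7, -4) - 24) = (-71 - 54)*√((-2 - 5*(-7)) - 24) = -125*√((-2 + 35) - 24) = -125*√(33 - 24) = -125*√9 = -125*3 = -375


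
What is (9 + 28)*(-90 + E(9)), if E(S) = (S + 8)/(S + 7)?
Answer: -52651/16 ≈ -3290.7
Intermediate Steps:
E(S) = (8 + S)/(7 + S)
(9 + 28)*(-90 + E(9)) = (9 + 28)*(-90 + (8 + 9)/(7 + 9)) = 37*(-90 + 17/16) = 37*(-1423/16) = -52651/16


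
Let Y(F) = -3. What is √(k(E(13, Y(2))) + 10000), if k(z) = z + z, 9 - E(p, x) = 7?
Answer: 2*√2501 ≈ 100.02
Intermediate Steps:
E(p, x) = 2 (E(p, x) = 9 - 1*7 = 9 - 7 = 2)
k(z) = 2*z
√(k(E(13, Y(2))) + 10000) = √(2*2 + 10000) = √(4 + 10000) = √10004 = 2*√2501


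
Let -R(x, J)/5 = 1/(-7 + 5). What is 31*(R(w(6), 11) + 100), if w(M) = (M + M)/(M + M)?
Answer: 6355/2 ≈ 3177.5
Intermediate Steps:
w(M) = 1 (w(M) = (2*M)/((2*M)) = (2*M)*(1/(2*M)) = 1)
R(x, J) = 5/2 (R(x, J) = -5/(-7 + 5) = -5/(-2) = -5*(-½) = 5/2)
31*(R(w(6), 11) + 100) = 31*(5/2 + 100) = 31*(205/2) = 6355/2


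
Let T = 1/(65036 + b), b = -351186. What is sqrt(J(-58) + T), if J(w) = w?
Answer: I*sqrt(189965839646)/57230 ≈ 7.6158*I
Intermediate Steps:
T = -1/286150 (T = 1/(65036 - 351186) = 1/(-286150) = -1/286150 ≈ -3.4947e-6)
sqrt(J(-58) + T) = sqrt(-58 - 1/286150) = sqrt(-16596701/286150) = I*sqrt(189965839646)/57230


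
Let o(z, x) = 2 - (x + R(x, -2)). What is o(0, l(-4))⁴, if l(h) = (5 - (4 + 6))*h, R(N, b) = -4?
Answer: 38416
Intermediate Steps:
l(h) = -5*h (l(h) = (5 - 1*10)*h = (5 - 10)*h = -5*h)
o(z, x) = 6 - x (o(z, x) = 2 - (x - 4) = 2 - (-4 + x) = 2 + (4 - x) = 6 - x)
o(0, l(-4))⁴ = (6 - (-5)*(-4))⁴ = (6 - 1*20)⁴ = (6 - 20)⁴ = (-14)⁴ = 38416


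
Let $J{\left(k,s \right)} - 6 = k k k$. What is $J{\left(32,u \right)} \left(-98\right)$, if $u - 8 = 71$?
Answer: $-3211852$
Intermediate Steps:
$u = 79$ ($u = 8 + 71 = 79$)
$J{\left(k,s \right)} = 6 + k^{3}$ ($J{\left(k,s \right)} = 6 + k k k = 6 + k^{2} k = 6 + k^{3}$)
$J{\left(32,u \right)} \left(-98\right) = \left(6 + 32^{3}\right) \left(-98\right) = \left(6 + 32768\right) \left(-98\right) = 32774 \left(-98\right) = -3211852$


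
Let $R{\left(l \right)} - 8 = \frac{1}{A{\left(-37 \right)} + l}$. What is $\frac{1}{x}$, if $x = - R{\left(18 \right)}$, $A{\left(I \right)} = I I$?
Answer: $- \frac{1387}{11097} \approx -0.12499$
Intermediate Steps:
$A{\left(I \right)} = I^{2}$
$R{\left(l \right)} = 8 + \frac{1}{1369 + l}$ ($R{\left(l \right)} = 8 + \frac{1}{\left(-37\right)^{2} + l} = 8 + \frac{1}{1369 + l}$)
$x = - \frac{11097}{1387}$ ($x = - \frac{10953 + 8 \cdot 18}{1369 + 18} = - \frac{10953 + 144}{1387} = - \frac{11097}{1387} \approx -8.0007$)
$\frac{1}{x} = \frac{1}{- \frac{11097}{1387}} = - \frac{1387}{11097}$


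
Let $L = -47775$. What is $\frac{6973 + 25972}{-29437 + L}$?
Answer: $- \frac{32945}{77212} \approx -0.42668$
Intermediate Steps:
$\frac{6973 + 25972}{-29437 + L} = \frac{6973 + 25972}{-29437 - 47775} = \frac{32945}{-77212} = 32945 \left(- \frac{1}{77212}\right) = - \frac{32945}{77212}$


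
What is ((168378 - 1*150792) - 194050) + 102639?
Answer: -73825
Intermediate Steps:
((168378 - 1*150792) - 194050) + 102639 = ((168378 - 150792) - 194050) + 102639 = (17586 - 194050) + 102639 = -176464 + 102639 = -73825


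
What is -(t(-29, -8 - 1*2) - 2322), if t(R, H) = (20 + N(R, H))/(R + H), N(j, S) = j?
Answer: 30183/13 ≈ 2321.8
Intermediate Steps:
t(R, H) = (20 + R)/(H + R) (t(R, H) = (20 + R)/(R + H) = (20 + R)/(H + R))
-(t(-29, -8 - 1*2) - 2322) = -((20 - 29)/((-8 - 1*2) - 29) - 2322) = -(-9/((-8 - 2) - 29) - 2322) = -(-9/(-10 - 29) - 2322) = -(-9/(-39) - 2322) = -(-1/39*(-9) - 2322) = -(3/13 - 2322) = -1*(-30183/13) = 30183/13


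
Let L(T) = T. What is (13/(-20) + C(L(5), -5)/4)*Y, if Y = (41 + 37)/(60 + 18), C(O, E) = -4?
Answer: -33/20 ≈ -1.6500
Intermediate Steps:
Y = 1 (Y = 78/78 = 78*(1/78) = 1)
(13/(-20) + C(L(5), -5)/4)*Y = (13/(-20) - 4/4)*1 = (13*(-1/20) - 4*¼)*1 = (-13/20 - 1)*1 = -33/20*1 = -33/20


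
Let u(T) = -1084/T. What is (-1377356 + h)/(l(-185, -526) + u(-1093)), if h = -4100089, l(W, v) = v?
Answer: 1995615795/191278 ≈ 10433.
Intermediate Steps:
(-1377356 + h)/(l(-185, -526) + u(-1093)) = (-1377356 - 4100089)/(-526 - 1084/(-1093)) = -5477445/(-526 - 1084*(-1/1093)) = -5477445/(-526 + 1084/1093) = -5477445/(-573834/1093) = -5477445*(-1093/573834) = 1995615795/191278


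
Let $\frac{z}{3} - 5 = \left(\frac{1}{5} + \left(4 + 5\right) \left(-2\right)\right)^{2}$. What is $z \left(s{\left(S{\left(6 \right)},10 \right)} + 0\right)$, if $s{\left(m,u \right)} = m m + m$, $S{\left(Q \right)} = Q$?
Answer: $\frac{1013796}{25} \approx 40552.0$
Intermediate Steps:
$s{\left(m,u \right)} = m + m^{2}$ ($s{\left(m,u \right)} = m^{2} + m = m + m^{2}$)
$z = \frac{24138}{25}$ ($z = 15 + 3 \left(\frac{1}{5} + \left(4 + 5\right) \left(-2\right)\right)^{2} = 15 + 3 \left(\frac{1}{5} + 9 \left(-2\right)\right)^{2} = 15 + 3 \left(\frac{1}{5} - 18\right)^{2} = 15 + 3 \left(- \frac{89}{5}\right)^{2} = 15 + 3 \cdot \frac{7921}{25} = 15 + \frac{23763}{25} = \frac{24138}{25} \approx 965.52$)
$z \left(s{\left(S{\left(6 \right)},10 \right)} + 0\right) = \frac{24138 \left(6 \left(1 + 6\right) + 0\right)}{25} = \frac{24138 \left(6 \cdot 7 + 0\right)}{25} = \frac{24138 \left(42 + 0\right)}{25} = \frac{24138}{25} \cdot 42 = \frac{1013796}{25}$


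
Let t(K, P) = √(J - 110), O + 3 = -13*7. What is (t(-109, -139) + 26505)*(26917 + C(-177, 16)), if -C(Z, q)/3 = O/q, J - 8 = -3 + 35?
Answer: 5711217885/8 + 215477*I*√70/8 ≈ 7.139e+8 + 2.2535e+5*I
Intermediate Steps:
J = 40 (J = 8 + (-3 + 35) = 8 + 32 = 40)
O = -94 (O = -3 - 13*7 = -3 - 91 = -94)
C(Z, q) = 282/q (C(Z, q) = -(-282)/q = 282/q)
t(K, P) = I*√70 (t(K, P) = √(40 - 110) = √(-70) = I*√70)
(t(-109, -139) + 26505)*(26917 + C(-177, 16)) = (I*√70 + 26505)*(26917 + 282/16) = (26505 + I*√70)*(26917 + 282*(1/16)) = (26505 + I*√70)*(26917 + 141/8) = (26505 + I*√70)*(215477/8) = 5711217885/8 + 215477*I*√70/8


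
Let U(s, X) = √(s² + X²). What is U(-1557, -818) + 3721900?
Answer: 3721900 + √3093373 ≈ 3.7237e+6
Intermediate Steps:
U(s, X) = √(X² + s²)
U(-1557, -818) + 3721900 = √((-818)² + (-1557)²) + 3721900 = √(669124 + 2424249) + 3721900 = √3093373 + 3721900 = 3721900 + √3093373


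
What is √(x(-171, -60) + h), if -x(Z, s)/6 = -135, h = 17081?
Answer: √17891 ≈ 133.76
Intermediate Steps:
x(Z, s) = 810 (x(Z, s) = -6*(-135) = 810)
√(x(-171, -60) + h) = √(810 + 17081) = √17891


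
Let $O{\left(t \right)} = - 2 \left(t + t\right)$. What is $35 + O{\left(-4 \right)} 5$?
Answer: $115$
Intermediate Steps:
$O{\left(t \right)} = - 4 t$ ($O{\left(t \right)} = - 2 \cdot 2 t = - 4 t$)
$35 + O{\left(-4 \right)} 5 = 35 + \left(-4\right) \left(-4\right) 5 = 35 + 16 \cdot 5 = 35 + 80 = 115$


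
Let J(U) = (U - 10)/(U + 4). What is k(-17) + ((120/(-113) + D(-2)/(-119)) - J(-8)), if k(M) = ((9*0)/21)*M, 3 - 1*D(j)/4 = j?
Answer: -154103/26894 ≈ -5.7300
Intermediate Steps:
D(j) = 12 - 4*j
J(U) = (-10 + U)/(4 + U)
k(M) = 0 (k(M) = (0*(1/21))*M = 0*M = 0)
k(-17) + ((120/(-113) + D(-2)/(-119)) - J(-8)) = 0 + ((120/(-113) + (12 - 4*(-2))/(-119)) - (-10 - 8)/(4 - 8)) = 0 + ((120*(-1/113) + (12 + 8)*(-1/119)) - (-18)/(-4)) = 0 + ((-120/113 + 20*(-1/119)) - (-1)*(-18)/4) = 0 + ((-120/113 - 20/119) - 1*9/2) = 0 + (-16540/13447 - 9/2) = 0 - 154103/26894 = -154103/26894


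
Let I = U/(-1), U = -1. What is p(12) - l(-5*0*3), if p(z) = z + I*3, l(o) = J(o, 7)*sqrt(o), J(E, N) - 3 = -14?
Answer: 15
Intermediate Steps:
J(E, N) = -11 (J(E, N) = 3 - 14 = -11)
I = 1 (I = -1/(-1) = -1*(-1) = 1)
l(o) = -11*sqrt(o)
p(z) = 3 + z (p(z) = z + 1*3 = z + 3 = 3 + z)
p(12) - l(-5*0*3) = (3 + 12) - (-11)*sqrt(-5*0*3) = 15 - (-11)*sqrt(0*3) = 15 - (-11)*sqrt(0) = 15 - (-11)*0 = 15 - 1*0 = 15 + 0 = 15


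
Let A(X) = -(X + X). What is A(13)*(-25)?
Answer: 650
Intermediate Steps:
A(X) = -2*X
A(13)*(-25) = -2*13*(-25) = -26*(-25) = 650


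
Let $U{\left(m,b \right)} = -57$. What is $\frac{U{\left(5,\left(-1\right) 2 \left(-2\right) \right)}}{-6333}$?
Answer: $\frac{19}{2111} \approx 0.0090005$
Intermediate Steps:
$\frac{U{\left(5,\left(-1\right) 2 \left(-2\right) \right)}}{-6333} = - \frac{57}{-6333} = \left(-57\right) \left(- \frac{1}{6333}\right) = \frac{19}{2111}$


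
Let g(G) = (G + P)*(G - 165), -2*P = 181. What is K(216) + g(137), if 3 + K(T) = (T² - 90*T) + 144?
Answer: 26055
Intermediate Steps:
P = -181/2 (P = -½*181 = -181/2 ≈ -90.500)
K(T) = 141 + T² - 90*T (K(T) = -3 + ((T² - 90*T) + 144) = -3 + (144 + T² - 90*T) = 141 + T² - 90*T)
g(G) = (-165 + G)*(-181/2 + G) (g(G) = (G - 181/2)*(G - 165) = (-181/2 + G)*(-165 + G) = (-165 + G)*(-181/2 + G))
K(216) + g(137) = (141 + 216² - 90*216) + (29865/2 + 137² - 511/2*137) = (141 + 46656 - 19440) + (29865/2 + 18769 - 70007/2) = 27357 - 1302 = 26055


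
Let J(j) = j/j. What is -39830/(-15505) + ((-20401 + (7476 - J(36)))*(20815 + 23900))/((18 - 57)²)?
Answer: -85348702324/224601 ≈ -3.8000e+5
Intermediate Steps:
J(j) = 1
-39830/(-15505) + ((-20401 + (7476 - J(36)))*(20815 + 23900))/((18 - 57)²) = -39830/(-15505) + ((-20401 + (7476 - 1*1))*(20815 + 23900))/((18 - 57)²) = -39830*(-1/15505) + ((-20401 + (7476 - 1))*44715)/((-39)²) = 1138/443 + ((-20401 + 7475)*44715)/1521 = 1138/443 - 12926*44715*(1/1521) = 1138/443 - 577986090*1/1521 = 1138/443 - 192662030/507 = -85348702324/224601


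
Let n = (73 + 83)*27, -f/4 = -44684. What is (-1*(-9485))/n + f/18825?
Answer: 310463719/26430300 ≈ 11.747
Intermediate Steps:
f = 178736 (f = -4*(-44684) = 178736)
n = 4212 (n = 156*27 = 4212)
(-1*(-9485))/n + f/18825 = -1*(-9485)/4212 + 178736/18825 = 9485*(1/4212) + 178736*(1/18825) = 9485/4212 + 178736/18825 = 310463719/26430300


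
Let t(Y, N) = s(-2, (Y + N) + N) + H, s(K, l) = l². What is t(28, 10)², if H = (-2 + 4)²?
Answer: 5326864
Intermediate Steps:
H = 4 (H = 2² = 4)
t(Y, N) = 4 + (Y + 2*N)² (t(Y, N) = ((Y + N) + N)² + 4 = ((N + Y) + N)² + 4 = (Y + 2*N)² + 4 = 4 + (Y + 2*N)²)
t(28, 10)² = (4 + (28 + 2*10)²)² = (4 + (28 + 20)²)² = (4 + 48²)² = (4 + 2304)² = 2308² = 5326864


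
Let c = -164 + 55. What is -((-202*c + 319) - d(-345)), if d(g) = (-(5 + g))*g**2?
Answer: 40446163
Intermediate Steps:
c = -109
d(g) = g**2*(-5 - g) (d(g) = (-5 - g)*g**2 = g**2*(-5 - g))
-((-202*c + 319) - d(-345)) = -((-202*(-109) + 319) - (-345)**2*(-5 - 1*(-345))) = -((22018 + 319) - 119025*(-5 + 345)) = -(22337 - 119025*340) = -(22337 - 1*40468500) = -(22337 - 40468500) = -1*(-40446163) = 40446163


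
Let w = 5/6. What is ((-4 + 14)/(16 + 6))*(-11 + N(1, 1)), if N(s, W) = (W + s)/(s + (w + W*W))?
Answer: -875/187 ≈ -4.6791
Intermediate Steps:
w = ⅚ (w = 5*(⅙) = ⅚ ≈ 0.83333)
N(s, W) = (W + s)/(⅚ + s + W²) (N(s, W) = (W + s)/(s + (⅚ + W*W)) = (W + s)/(s + (⅚ + W²)) = (W + s)/(⅚ + s + W²))
((-4 + 14)/(16 + 6))*(-11 + N(1, 1)) = ((-4 + 14)/(16 + 6))*(-11 + 6*(1 + 1)/(5 + 6*1 + 6*1²)) = (10/22)*(-11 + 6*2/(5 + 6 + 6*1)) = (10*(1/22))*(-11 + 6*2/(5 + 6 + 6)) = 5*(-11 + 6*2/17)/11 = 5*(-11 + 6*(1/17)*2)/11 = 5*(-11 + 12/17)/11 = (5/11)*(-175/17) = -875/187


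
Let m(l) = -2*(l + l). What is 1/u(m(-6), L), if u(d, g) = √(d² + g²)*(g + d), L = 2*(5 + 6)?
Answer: √265/24380 ≈ 0.00066771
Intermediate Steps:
m(l) = -4*l
L = 22 (L = 2*11 = 22)
u(d, g) = √(d² + g²)*(d + g)
1/u(m(-6), L) = 1/(√((-4*(-6))² + 22²)*(-4*(-6) + 22)) = 1/(√(24² + 484)*(24 + 22)) = 1/(√(576 + 484)*46) = 1/(√1060*46) = 1/((2*√265)*46) = 1/(92*√265) = √265/24380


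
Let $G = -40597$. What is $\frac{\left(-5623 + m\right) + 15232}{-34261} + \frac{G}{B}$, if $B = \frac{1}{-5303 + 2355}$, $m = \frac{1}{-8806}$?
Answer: $\frac{36107725803359043}{301702366} \approx 1.1968 \cdot 10^{8}$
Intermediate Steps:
$m = - \frac{1}{8806} \approx -0.00011356$
$B = - \frac{1}{2948}$ ($B = \frac{1}{-2948} = - \frac{1}{2948} \approx -0.00033921$)
$\frac{\left(-5623 + m\right) + 15232}{-34261} + \frac{G}{B} = \frac{\left(-5623 - \frac{1}{8806}\right) + 15232}{-34261} - \frac{40597}{- \frac{1}{2948}} = \left(- \frac{49516139}{8806} + 15232\right) \left(- \frac{1}{34261}\right) - -119679956 = \frac{84616853}{8806} \left(- \frac{1}{34261}\right) + 119679956 = - \frac{84616853}{301702366} + 119679956 = \frac{36107725803359043}{301702366}$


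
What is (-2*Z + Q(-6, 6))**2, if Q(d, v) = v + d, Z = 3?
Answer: 36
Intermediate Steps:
Q(d, v) = d + v
(-2*Z + Q(-6, 6))**2 = (-2*3 + (-6 + 6))**2 = (-6 + 0)**2 = (-6)**2 = 36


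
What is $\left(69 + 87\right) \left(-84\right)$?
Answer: $-13104$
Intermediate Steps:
$\left(69 + 87\right) \left(-84\right) = 156 \left(-84\right) = -13104$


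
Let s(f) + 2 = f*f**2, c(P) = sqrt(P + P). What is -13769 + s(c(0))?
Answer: -13771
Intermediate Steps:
c(P) = sqrt(2)*sqrt(P) (c(P) = sqrt(2*P) = sqrt(2)*sqrt(P))
s(f) = -2 + f**3 (s(f) = -2 + f*f**2 = -2 + f**3)
-13769 + s(c(0)) = -13769 + (-2 + (sqrt(2)*sqrt(0))**3) = -13769 + (-2 + (sqrt(2)*0)**3) = -13769 + (-2 + 0**3) = -13769 + (-2 + 0) = -13769 - 2 = -13771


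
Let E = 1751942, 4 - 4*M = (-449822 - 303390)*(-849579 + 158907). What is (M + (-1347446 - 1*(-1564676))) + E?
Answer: -130053640443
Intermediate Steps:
M = -130055609615 (M = 1 - (-449822 - 303390)*(-849579 + 158907)/4 = 1 - (-188303)*(-690672) = 1 - ¼*520222438464 = 1 - 130055609616 = -130055609615)
(M + (-1347446 - 1*(-1564676))) + E = (-130055609615 + (-1347446 - 1*(-1564676))) + 1751942 = (-130055609615 + (-1347446 + 1564676)) + 1751942 = (-130055609615 + 217230) + 1751942 = -130055392385 + 1751942 = -130053640443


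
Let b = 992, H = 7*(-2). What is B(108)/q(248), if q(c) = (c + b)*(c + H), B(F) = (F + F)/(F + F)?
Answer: 1/290160 ≈ 3.4464e-6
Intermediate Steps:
B(F) = 1 (B(F) = (2*F)/((2*F)) = (2*F)*(1/(2*F)) = 1)
H = -14
q(c) = (-14 + c)*(992 + c) (q(c) = (c + 992)*(c - 14) = (992 + c)*(-14 + c) = (-14 + c)*(992 + c))
B(108)/q(248) = 1/(-13888 + 248² + 978*248) = 1/(-13888 + 61504 + 242544) = 1/290160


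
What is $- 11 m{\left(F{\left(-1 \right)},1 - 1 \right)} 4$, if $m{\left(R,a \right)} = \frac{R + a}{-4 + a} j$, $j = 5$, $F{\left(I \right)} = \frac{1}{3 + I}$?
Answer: $\frac{55}{2} \approx 27.5$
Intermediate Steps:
$m{\left(R,a \right)} = \frac{5 \left(R + a\right)}{-4 + a}$ ($m{\left(R,a \right)} = \frac{R + a}{-4 + a} 5 = \frac{5 \left(R + a\right)}{-4 + a}$)
$- 11 m{\left(F{\left(-1 \right)},1 - 1 \right)} 4 = - 11 \frac{5 \left(\frac{1}{3 - 1} + \left(1 - 1\right)\right)}{-4 + \left(1 - 1\right)} 4 = - 11 \frac{5 \left(\frac{1}{2} + 0\right)}{-4 + 0} \cdot 4 = - 11 \frac{5 \left(\frac{1}{2} + 0\right)}{-4} \cdot 4 = - 11 \cdot 5 \left(- \frac{1}{4}\right) \frac{1}{2} \cdot 4 = \left(-11\right) \left(- \frac{5}{8}\right) 4 = \frac{55}{8} \cdot 4 = \frac{55}{2}$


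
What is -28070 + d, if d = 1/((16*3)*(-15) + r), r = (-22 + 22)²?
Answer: -20210401/720 ≈ -28070.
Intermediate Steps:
r = 0 (r = 0² = 0)
d = -1/720 (d = 1/((16*3)*(-15) + 0) = 1/(48*(-15) + 0) = 1/(-720 + 0) = 1/(-720) = -1/720 ≈ -0.0013889)
-28070 + d = -28070 - 1/720 = -20210401/720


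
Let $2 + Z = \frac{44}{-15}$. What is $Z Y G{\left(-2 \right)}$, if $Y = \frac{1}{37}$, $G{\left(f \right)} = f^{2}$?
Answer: $- \frac{8}{15} \approx -0.53333$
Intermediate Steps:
$Z = - \frac{74}{15}$ ($Z = -2 + \frac{44}{-15} = -2 + 44 \left(- \frac{1}{15}\right) = -2 - \frac{44}{15} = - \frac{74}{15} \approx -4.9333$)
$Y = \frac{1}{37} \approx 0.027027$
$Z Y G{\left(-2 \right)} = \left(- \frac{74}{15}\right) \frac{1}{37} \left(-2\right)^{2} = \left(- \frac{2}{15}\right) 4 = - \frac{8}{15}$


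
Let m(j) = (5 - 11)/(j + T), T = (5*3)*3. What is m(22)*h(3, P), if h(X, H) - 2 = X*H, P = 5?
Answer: -102/67 ≈ -1.5224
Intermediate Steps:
T = 45 (T = 15*3 = 45)
h(X, H) = 2 + H*X (h(X, H) = 2 + X*H = 2 + H*X)
m(j) = -6/(45 + j) (m(j) = (5 - 11)/(j + 45) = -6/(45 + j))
m(22)*h(3, P) = (-6/(45 + 22))*(2 + 5*3) = (-6/67)*(2 + 15) = -6*1/67*17 = -6/67*17 = -102/67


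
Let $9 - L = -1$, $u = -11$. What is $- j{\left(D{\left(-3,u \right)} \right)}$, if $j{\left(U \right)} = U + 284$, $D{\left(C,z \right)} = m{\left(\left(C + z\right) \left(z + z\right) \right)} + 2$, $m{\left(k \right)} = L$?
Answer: $-296$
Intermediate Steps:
$L = 10$ ($L = 9 - -1 = 9 + 1 = 10$)
$m{\left(k \right)} = 10$
$D{\left(C,z \right)} = 12$ ($D{\left(C,z \right)} = 10 + 2 = 12$)
$j{\left(U \right)} = 284 + U$
$- j{\left(D{\left(-3,u \right)} \right)} = - (284 + 12) = \left(-1\right) 296 = -296$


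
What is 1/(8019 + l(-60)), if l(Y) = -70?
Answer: 1/7949 ≈ 0.00012580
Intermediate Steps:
1/(8019 + l(-60)) = 1/(8019 - 70) = 1/7949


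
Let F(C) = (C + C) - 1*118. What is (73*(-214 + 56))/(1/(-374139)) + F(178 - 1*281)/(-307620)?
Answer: 36874402786179/8545 ≈ 4.3153e+9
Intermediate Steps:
F(C) = -118 + 2*C (F(C) = 2*C - 118 = -118 + 2*C)
(73*(-214 + 56))/(1/(-374139)) + F(178 - 1*281)/(-307620) = (73*(-214 + 56))/(1/(-374139)) + (-118 + 2*(178 - 1*281))/(-307620) = (73*(-158))/(-1/374139) + (-118 + 2*(178 - 281))*(-1/307620) = -11534*(-374139) + (-118 + 2*(-103))*(-1/307620) = 4315319226 + (-118 - 206)*(-1/307620) = 4315319226 - 324*(-1/307620) = 4315319226 + 9/8545 = 36874402786179/8545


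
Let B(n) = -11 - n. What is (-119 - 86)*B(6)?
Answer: 3485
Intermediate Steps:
(-119 - 86)*B(6) = (-119 - 86)*(-11 - 1*6) = -205*(-11 - 6) = -205*(-17) = 3485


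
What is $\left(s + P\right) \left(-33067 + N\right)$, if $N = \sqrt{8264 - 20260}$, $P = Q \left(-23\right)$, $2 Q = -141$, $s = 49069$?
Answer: $- \frac{3352365527}{2} + 101381 i \sqrt{2999} \approx -1.6762 \cdot 10^{9} + 5.5519 \cdot 10^{6} i$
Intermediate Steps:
$Q = - \frac{141}{2}$ ($Q = \frac{1}{2} \left(-141\right) = - \frac{141}{2} \approx -70.5$)
$P = \frac{3243}{2}$ ($P = \left(- \frac{141}{2}\right) \left(-23\right) = \frac{3243}{2} \approx 1621.5$)
$N = 2 i \sqrt{2999}$ ($N = \sqrt{-11996} = 2 i \sqrt{2999} \approx 109.53 i$)
$\left(s + P\right) \left(-33067 + N\right) = \left(49069 + \frac{3243}{2}\right) \left(-33067 + 2 i \sqrt{2999}\right) = \frac{101381 \left(-33067 + 2 i \sqrt{2999}\right)}{2} = - \frac{3352365527}{2} + 101381 i \sqrt{2999}$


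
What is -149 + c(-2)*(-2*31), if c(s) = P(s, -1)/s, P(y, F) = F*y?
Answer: -87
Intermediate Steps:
c(s) = -1 (c(s) = (-s)/s = -1)
-149 + c(-2)*(-2*31) = -149 - (-2)*31 = -149 - 1*(-62) = -149 + 62 = -87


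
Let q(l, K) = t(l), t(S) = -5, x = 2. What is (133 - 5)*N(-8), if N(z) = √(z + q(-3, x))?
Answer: 128*I*√13 ≈ 461.51*I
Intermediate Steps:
q(l, K) = -5
N(z) = √(-5 + z) (N(z) = √(z - 5) = √(-5 + z))
(133 - 5)*N(-8) = (133 - 5)*√(-5 - 8) = 128*√(-13) = 128*(I*√13) = 128*I*√13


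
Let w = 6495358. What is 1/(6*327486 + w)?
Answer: 1/8460274 ≈ 1.1820e-7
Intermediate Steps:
1/(6*327486 + w) = 1/(6*327486 + 6495358) = 1/(1964916 + 6495358) = 1/8460274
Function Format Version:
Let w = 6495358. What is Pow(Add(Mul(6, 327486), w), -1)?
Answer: Rational(1, 8460274) ≈ 1.1820e-7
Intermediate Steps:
Pow(Add(Mul(6, 327486), w), -1) = Pow(Add(Mul(6, 327486), 6495358), -1) = Pow(Add(1964916, 6495358), -1) = Pow(8460274, -1) = Rational(1, 8460274)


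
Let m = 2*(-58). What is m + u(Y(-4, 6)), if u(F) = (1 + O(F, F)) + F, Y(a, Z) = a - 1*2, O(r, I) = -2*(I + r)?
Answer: -97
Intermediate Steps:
m = -116
O(r, I) = -2*I - 2*r
Y(a, Z) = -2 + a (Y(a, Z) = a - 2 = -2 + a)
u(F) = 1 - 3*F (u(F) = (1 + (-2*F - 2*F)) + F = (1 - 4*F) + F = 1 - 3*F)
m + u(Y(-4, 6)) = -116 + (1 - 3*(-2 - 4)) = -116 + (1 - 3*(-6)) = -116 + (1 + 18) = -116 + 19 = -97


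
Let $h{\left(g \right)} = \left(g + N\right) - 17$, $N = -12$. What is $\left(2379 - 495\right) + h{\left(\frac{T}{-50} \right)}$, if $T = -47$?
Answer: $\frac{92797}{50} \approx 1855.9$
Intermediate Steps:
$h{\left(g \right)} = -29 + g$ ($h{\left(g \right)} = \left(g - 12\right) - 17 = \left(-12 + g\right) - 17 = -29 + g$)
$\left(2379 - 495\right) + h{\left(\frac{T}{-50} \right)} = \left(2379 - 495\right) - \left(29 + \frac{47}{-50}\right) = 1884 - \frac{1403}{50} = \frac{92797}{50}$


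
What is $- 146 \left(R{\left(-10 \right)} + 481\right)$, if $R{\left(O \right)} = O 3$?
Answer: $-65846$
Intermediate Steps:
$R{\left(O \right)} = 3 O$
$- 146 \left(R{\left(-10 \right)} + 481\right) = - 146 \left(3 \left(-10\right) + 481\right) = - 146 \left(-30 + 481\right) = \left(-146\right) 451 = -65846$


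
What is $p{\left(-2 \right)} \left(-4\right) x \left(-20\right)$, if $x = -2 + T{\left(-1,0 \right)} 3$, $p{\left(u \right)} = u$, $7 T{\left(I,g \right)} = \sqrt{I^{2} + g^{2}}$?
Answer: $\frac{1760}{7} \approx 251.43$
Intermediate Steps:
$T{\left(I,g \right)} = \frac{\sqrt{I^{2} + g^{2}}}{7}$
$x = - \frac{11}{7}$ ($x = -2 + \frac{\sqrt{\left(-1\right)^{2} + 0^{2}}}{7} \cdot 3 = -2 + \frac{\sqrt{1 + 0}}{7} \cdot 3 = -2 + \frac{\sqrt{1}}{7} \cdot 3 = -2 + \frac{1}{7} \cdot 1 \cdot 3 = -2 + \frac{1}{7} \cdot 3 = -2 + \frac{3}{7} = - \frac{11}{7} \approx -1.5714$)
$p{\left(-2 \right)} \left(-4\right) x \left(-20\right) = \left(-2\right) \left(-4\right) \left(- \frac{11}{7}\right) \left(-20\right) = 8 \left(- \frac{11}{7}\right) \left(-20\right) = \left(- \frac{88}{7}\right) \left(-20\right) = \frac{1760}{7}$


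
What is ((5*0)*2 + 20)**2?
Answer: 400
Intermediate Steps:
((5*0)*2 + 20)**2 = (0*2 + 20)**2 = (0 + 20)**2 = 20**2 = 400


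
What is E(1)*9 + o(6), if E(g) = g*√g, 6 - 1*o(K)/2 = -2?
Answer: 25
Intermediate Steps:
o(K) = 16 (o(K) = 12 - 2*(-2) = 12 + 4 = 16)
E(g) = g^(3/2)
E(1)*9 + o(6) = 1^(3/2)*9 + 16 = 1*9 + 16 = 9 + 16 = 25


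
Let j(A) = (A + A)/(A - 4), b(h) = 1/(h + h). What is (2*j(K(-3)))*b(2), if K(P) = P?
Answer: 3/7 ≈ 0.42857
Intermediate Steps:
b(h) = 1/(2*h)
j(A) = 2*A/(-4 + A) (j(A) = (2*A)/(-4 + A) = 2*A/(-4 + A))
(2*j(K(-3)))*b(2) = (2*(2*(-3)/(-4 - 3)))*((½)/2) = (2*(2*(-3)/(-7)))*((½)*(½)) = (2*(2*(-3)*(-⅐)))*(¼) = (2*(6/7))*(¼) = (12/7)*(¼) = 3/7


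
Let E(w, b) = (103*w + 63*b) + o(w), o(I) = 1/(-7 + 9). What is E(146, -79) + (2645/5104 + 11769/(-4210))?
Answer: 108075484317/10743920 ≈ 10059.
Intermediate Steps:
o(I) = 1/2
E(w, b) = 1/2 + 63*b + 103*w (E(w, b) = (103*w + 63*b) + 1/2 = (63*b + 103*w) + 1/2 = 1/2 + 63*b + 103*w)
E(146, -79) + (2645/5104 + 11769/(-4210)) = (1/2 + 63*(-79) + 103*146) + (2645/5104 + 11769/(-4210)) = (1/2 - 4977 + 15038) + (2645*(1/5104) + 11769*(-1/4210)) = 20123/2 + (2645/5104 - 11769/4210) = 20123/2 - 24466763/10743920 = 108075484317/10743920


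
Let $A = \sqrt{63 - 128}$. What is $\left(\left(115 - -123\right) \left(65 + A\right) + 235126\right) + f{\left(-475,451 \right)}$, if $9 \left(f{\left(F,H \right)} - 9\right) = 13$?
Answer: $\frac{2255458}{9} + 238 i \sqrt{65} \approx 2.5061 \cdot 10^{5} + 1918.8 i$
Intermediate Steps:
$A = i \sqrt{65}$ ($A = \sqrt{-65} = i \sqrt{65} \approx 8.0623 i$)
$f{\left(F,H \right)} = \frac{94}{9}$ ($f{\left(F,H \right)} = 9 + \frac{1}{9} \cdot 13 = 9 + \frac{13}{9} = \frac{94}{9}$)
$\left(\left(115 - -123\right) \left(65 + A\right) + 235126\right) + f{\left(-475,451 \right)} = \left(\left(115 - -123\right) \left(65 + i \sqrt{65}\right) + 235126\right) + \frac{94}{9} = \left(\left(115 + 123\right) \left(65 + i \sqrt{65}\right) + 235126\right) + \frac{94}{9} = \left(238 \left(65 + i \sqrt{65}\right) + 235126\right) + \frac{94}{9} = \left(\left(15470 + 238 i \sqrt{65}\right) + 235126\right) + \frac{94}{9} = \left(250596 + 238 i \sqrt{65}\right) + \frac{94}{9} = \frac{2255458}{9} + 238 i \sqrt{65}$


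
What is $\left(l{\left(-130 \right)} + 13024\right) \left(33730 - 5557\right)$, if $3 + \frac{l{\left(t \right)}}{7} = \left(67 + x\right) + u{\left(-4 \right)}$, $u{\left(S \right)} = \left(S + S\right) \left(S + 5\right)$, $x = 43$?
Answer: $386449041$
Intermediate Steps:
$u{\left(S \right)} = 2 S \left(5 + S\right)$
$l{\left(t \right)} = 693$ ($l{\left(t \right)} = -21 + 7 \left(\left(67 + 43\right) + 2 \left(-4\right) \left(5 - 4\right)\right) = -21 + 7 \left(110 + 2 \left(-4\right) 1\right) = -21 + 7 \left(110 - 8\right) = -21 + 7 \cdot 102 = -21 + 714 = 693$)
$\left(l{\left(-130 \right)} + 13024\right) \left(33730 - 5557\right) = \left(693 + 13024\right) \left(33730 - 5557\right) = 13717 \cdot 28173 = 386449041$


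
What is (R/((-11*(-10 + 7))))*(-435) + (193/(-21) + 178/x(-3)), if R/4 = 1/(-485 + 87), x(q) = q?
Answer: -3143881/45969 ≈ -68.391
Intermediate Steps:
R = -2/199 (R = 4/(-485 + 87) = 4/(-398) = 4*(-1/398) = -2/199 ≈ -0.010050)
(R/((-11*(-10 + 7))))*(-435) + (193/(-21) + 178/x(-3)) = -2*(-1/(11*(-10 + 7)))/199*(-435) + (193/(-21) + 178/(-3)) = -2/(199*((-11*(-3))))*(-435) + (193*(-1/21) + 178*(-⅓)) = -2/199/33*(-435) + (-193/21 - 178/3) = -2/199*1/33*(-435) - 1439/21 = -2/6567*(-435) - 1439/21 = 290/2189 - 1439/21 = -3143881/45969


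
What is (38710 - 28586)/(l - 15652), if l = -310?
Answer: -5062/7981 ≈ -0.63426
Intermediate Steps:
(38710 - 28586)/(l - 15652) = (38710 - 28586)/(-310 - 15652) = 10124/(-15962) = 10124*(-1/15962) = -5062/7981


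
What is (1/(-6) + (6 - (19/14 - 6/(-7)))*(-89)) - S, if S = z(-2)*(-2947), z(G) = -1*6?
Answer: -378401/21 ≈ -18019.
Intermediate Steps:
z(G) = -6
S = 17682 (S = -6*(-2947) = 17682)
(1/(-6) + (6 - (19/14 - 6/(-7)))*(-89)) - S = (1/(-6) + (6 - (19/14 - 6/(-7)))*(-89)) - 1*17682 = (-⅙ + (6 - (19*(1/14) - 6*(-⅐)))*(-89)) - 17682 = (-⅙ + (6 - (19/14 + 6/7))*(-89)) - 17682 = (-⅙ + (6 - 1*31/14)*(-89)) - 17682 = (-⅙ + (6 - 31/14)*(-89)) - 17682 = (-⅙ + (53/14)*(-89)) - 17682 = (-⅙ - 4717/14) - 17682 = -7079/21 - 17682 = -378401/21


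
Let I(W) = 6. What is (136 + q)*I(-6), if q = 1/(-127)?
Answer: 103626/127 ≈ 815.95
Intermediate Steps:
q = -1/127 ≈ -0.0078740
(136 + q)*I(-6) = (136 - 1/127)*6 = (17271/127)*6 = 103626/127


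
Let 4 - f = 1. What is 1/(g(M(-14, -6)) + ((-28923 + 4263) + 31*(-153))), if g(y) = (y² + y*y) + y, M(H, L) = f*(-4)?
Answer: -1/29127 ≈ -3.4332e-5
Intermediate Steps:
f = 3 (f = 4 - 1*1 = 4 - 1 = 3)
M(H, L) = -12 (M(H, L) = 3*(-4) = -12)
g(y) = y + 2*y² (g(y) = (y² + y²) + y = 2*y² + y = y + 2*y²)
1/(g(M(-14, -6)) + ((-28923 + 4263) + 31*(-153))) = 1/(-12*(1 + 2*(-12)) + ((-28923 + 4263) + 31*(-153))) = 1/(-12*(1 - 24) + (-24660 - 4743)) = 1/(-12*(-23) - 29403) = 1/(276 - 29403) = 1/(-29127) = -1/29127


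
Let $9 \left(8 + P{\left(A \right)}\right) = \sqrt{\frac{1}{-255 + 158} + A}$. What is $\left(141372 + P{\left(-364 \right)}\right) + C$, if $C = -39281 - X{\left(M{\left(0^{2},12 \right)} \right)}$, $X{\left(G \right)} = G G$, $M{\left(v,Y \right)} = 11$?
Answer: $101962 + \frac{i \sqrt{3424973}}{873} \approx 1.0196 \cdot 10^{5} + 2.1199 i$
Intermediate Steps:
$P{\left(A \right)} = -8 + \frac{\sqrt{- \frac{1}{97} + A}}{9}$ ($P{\left(A \right)} = -8 + \frac{\sqrt{\frac{1}{-255 + 158} + A}}{9} = -8 + \frac{\sqrt{\frac{1}{-97} + A}}{9} = -8 + \frac{\sqrt{- \frac{1}{97} + A}}{9}$)
$X{\left(G \right)} = G^{2}$
$C = -39402$ ($C = -39281 - 11^{2} = -39281 - 121 = -39402$)
$\left(141372 + P{\left(-364 \right)}\right) + C = \left(141372 - \left(8 - \frac{\sqrt{-97 + 9409 \left(-364\right)}}{873}\right)\right) - 39402 = \left(141372 - \left(8 - \frac{\sqrt{-97 - 3424876}}{873}\right)\right) - 39402 = \left(141372 - \left(8 - \frac{\sqrt{-3424973}}{873}\right)\right) - 39402 = \left(141372 - \left(8 - \frac{i \sqrt{3424973}}{873}\right)\right) - 39402 = \left(141364 + \frac{i \sqrt{3424973}}{873}\right) - 39402 = 101962 + \frac{i \sqrt{3424973}}{873}$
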